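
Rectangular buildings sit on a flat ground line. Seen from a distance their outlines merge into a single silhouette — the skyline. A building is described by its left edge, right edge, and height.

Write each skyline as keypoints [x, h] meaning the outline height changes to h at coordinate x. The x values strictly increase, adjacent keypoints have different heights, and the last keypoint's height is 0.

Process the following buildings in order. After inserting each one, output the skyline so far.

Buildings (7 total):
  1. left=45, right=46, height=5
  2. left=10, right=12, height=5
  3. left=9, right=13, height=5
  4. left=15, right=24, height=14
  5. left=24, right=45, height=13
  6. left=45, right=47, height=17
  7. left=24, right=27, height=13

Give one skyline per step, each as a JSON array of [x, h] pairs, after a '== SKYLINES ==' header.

== SKYLINES ==
[[45,5],[46,0]]
[[10,5],[12,0],[45,5],[46,0]]
[[9,5],[13,0],[45,5],[46,0]]
[[9,5],[13,0],[15,14],[24,0],[45,5],[46,0]]
[[9,5],[13,0],[15,14],[24,13],[45,5],[46,0]]
[[9,5],[13,0],[15,14],[24,13],[45,17],[47,0]]
[[9,5],[13,0],[15,14],[24,13],[45,17],[47,0]]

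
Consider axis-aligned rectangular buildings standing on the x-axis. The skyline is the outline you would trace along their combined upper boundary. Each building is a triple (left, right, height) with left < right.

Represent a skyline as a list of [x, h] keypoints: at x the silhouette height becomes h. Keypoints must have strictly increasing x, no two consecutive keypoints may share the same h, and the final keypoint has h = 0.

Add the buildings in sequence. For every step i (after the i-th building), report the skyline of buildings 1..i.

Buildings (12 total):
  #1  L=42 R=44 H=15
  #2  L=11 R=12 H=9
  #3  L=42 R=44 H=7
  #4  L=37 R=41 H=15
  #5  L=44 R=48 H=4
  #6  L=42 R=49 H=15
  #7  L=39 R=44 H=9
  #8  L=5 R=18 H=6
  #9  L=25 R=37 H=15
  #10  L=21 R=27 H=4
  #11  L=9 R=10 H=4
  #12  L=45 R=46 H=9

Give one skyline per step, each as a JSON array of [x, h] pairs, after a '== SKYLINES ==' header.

== SKYLINES ==
[[42,15],[44,0]]
[[11,9],[12,0],[42,15],[44,0]]
[[11,9],[12,0],[42,15],[44,0]]
[[11,9],[12,0],[37,15],[41,0],[42,15],[44,0]]
[[11,9],[12,0],[37,15],[41,0],[42,15],[44,4],[48,0]]
[[11,9],[12,0],[37,15],[41,0],[42,15],[49,0]]
[[11,9],[12,0],[37,15],[41,9],[42,15],[49,0]]
[[5,6],[11,9],[12,6],[18,0],[37,15],[41,9],[42,15],[49,0]]
[[5,6],[11,9],[12,6],[18,0],[25,15],[41,9],[42,15],[49,0]]
[[5,6],[11,9],[12,6],[18,0],[21,4],[25,15],[41,9],[42,15],[49,0]]
[[5,6],[11,9],[12,6],[18,0],[21,4],[25,15],[41,9],[42,15],[49,0]]
[[5,6],[11,9],[12,6],[18,0],[21,4],[25,15],[41,9],[42,15],[49,0]]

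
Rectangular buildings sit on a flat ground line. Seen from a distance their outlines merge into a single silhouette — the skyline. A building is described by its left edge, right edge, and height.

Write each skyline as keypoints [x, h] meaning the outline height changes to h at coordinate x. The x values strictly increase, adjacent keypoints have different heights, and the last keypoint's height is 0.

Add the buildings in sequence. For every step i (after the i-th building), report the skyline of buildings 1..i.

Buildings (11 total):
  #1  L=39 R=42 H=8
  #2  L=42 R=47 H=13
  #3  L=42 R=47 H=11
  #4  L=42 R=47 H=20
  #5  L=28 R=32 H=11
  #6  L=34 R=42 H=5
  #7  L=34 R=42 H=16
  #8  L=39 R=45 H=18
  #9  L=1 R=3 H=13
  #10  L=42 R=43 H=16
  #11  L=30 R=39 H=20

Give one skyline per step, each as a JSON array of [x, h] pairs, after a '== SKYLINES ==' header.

== SKYLINES ==
[[39,8],[42,0]]
[[39,8],[42,13],[47,0]]
[[39,8],[42,13],[47,0]]
[[39,8],[42,20],[47,0]]
[[28,11],[32,0],[39,8],[42,20],[47,0]]
[[28,11],[32,0],[34,5],[39,8],[42,20],[47,0]]
[[28,11],[32,0],[34,16],[42,20],[47,0]]
[[28,11],[32,0],[34,16],[39,18],[42,20],[47,0]]
[[1,13],[3,0],[28,11],[32,0],[34,16],[39,18],[42,20],[47,0]]
[[1,13],[3,0],[28,11],[32,0],[34,16],[39,18],[42,20],[47,0]]
[[1,13],[3,0],[28,11],[30,20],[39,18],[42,20],[47,0]]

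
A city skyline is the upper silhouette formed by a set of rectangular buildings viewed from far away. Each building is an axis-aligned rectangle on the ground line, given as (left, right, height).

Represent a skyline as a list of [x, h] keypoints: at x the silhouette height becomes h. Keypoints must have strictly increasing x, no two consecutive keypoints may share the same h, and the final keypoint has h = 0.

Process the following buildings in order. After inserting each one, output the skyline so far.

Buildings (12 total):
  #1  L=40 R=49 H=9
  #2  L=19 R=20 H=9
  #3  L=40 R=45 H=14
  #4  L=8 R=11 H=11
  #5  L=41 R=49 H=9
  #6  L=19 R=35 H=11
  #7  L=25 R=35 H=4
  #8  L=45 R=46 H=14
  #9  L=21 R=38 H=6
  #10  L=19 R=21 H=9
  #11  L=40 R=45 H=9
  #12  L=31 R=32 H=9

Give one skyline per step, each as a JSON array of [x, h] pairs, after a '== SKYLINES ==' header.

== SKYLINES ==
[[40,9],[49,0]]
[[19,9],[20,0],[40,9],[49,0]]
[[19,9],[20,0],[40,14],[45,9],[49,0]]
[[8,11],[11,0],[19,9],[20,0],[40,14],[45,9],[49,0]]
[[8,11],[11,0],[19,9],[20,0],[40,14],[45,9],[49,0]]
[[8,11],[11,0],[19,11],[35,0],[40,14],[45,9],[49,0]]
[[8,11],[11,0],[19,11],[35,0],[40,14],[45,9],[49,0]]
[[8,11],[11,0],[19,11],[35,0],[40,14],[46,9],[49,0]]
[[8,11],[11,0],[19,11],[35,6],[38,0],[40,14],[46,9],[49,0]]
[[8,11],[11,0],[19,11],[35,6],[38,0],[40,14],[46,9],[49,0]]
[[8,11],[11,0],[19,11],[35,6],[38,0],[40,14],[46,9],[49,0]]
[[8,11],[11,0],[19,11],[35,6],[38,0],[40,14],[46,9],[49,0]]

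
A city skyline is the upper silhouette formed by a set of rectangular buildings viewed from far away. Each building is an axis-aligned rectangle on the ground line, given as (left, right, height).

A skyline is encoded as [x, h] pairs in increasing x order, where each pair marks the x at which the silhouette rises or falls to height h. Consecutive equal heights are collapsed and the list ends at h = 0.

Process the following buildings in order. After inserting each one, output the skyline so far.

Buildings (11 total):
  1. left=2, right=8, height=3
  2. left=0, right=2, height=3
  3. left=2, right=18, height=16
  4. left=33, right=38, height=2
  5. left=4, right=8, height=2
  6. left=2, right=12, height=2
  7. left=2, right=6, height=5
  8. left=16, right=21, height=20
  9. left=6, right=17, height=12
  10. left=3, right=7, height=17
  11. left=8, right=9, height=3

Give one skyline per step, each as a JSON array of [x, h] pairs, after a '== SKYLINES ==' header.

== SKYLINES ==
[[2,3],[8,0]]
[[0,3],[8,0]]
[[0,3],[2,16],[18,0]]
[[0,3],[2,16],[18,0],[33,2],[38,0]]
[[0,3],[2,16],[18,0],[33,2],[38,0]]
[[0,3],[2,16],[18,0],[33,2],[38,0]]
[[0,3],[2,16],[18,0],[33,2],[38,0]]
[[0,3],[2,16],[16,20],[21,0],[33,2],[38,0]]
[[0,3],[2,16],[16,20],[21,0],[33,2],[38,0]]
[[0,3],[2,16],[3,17],[7,16],[16,20],[21,0],[33,2],[38,0]]
[[0,3],[2,16],[3,17],[7,16],[16,20],[21,0],[33,2],[38,0]]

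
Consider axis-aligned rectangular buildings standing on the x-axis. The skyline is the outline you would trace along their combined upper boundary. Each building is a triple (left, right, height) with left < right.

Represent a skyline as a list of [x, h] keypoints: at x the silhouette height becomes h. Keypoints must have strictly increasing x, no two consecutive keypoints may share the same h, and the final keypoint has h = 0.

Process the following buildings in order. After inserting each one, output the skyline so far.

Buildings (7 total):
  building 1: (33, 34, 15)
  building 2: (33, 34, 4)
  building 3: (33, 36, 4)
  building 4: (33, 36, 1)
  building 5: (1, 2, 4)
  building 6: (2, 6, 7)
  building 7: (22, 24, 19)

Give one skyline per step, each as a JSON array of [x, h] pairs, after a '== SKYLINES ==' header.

== SKYLINES ==
[[33,15],[34,0]]
[[33,15],[34,0]]
[[33,15],[34,4],[36,0]]
[[33,15],[34,4],[36,0]]
[[1,4],[2,0],[33,15],[34,4],[36,0]]
[[1,4],[2,7],[6,0],[33,15],[34,4],[36,0]]
[[1,4],[2,7],[6,0],[22,19],[24,0],[33,15],[34,4],[36,0]]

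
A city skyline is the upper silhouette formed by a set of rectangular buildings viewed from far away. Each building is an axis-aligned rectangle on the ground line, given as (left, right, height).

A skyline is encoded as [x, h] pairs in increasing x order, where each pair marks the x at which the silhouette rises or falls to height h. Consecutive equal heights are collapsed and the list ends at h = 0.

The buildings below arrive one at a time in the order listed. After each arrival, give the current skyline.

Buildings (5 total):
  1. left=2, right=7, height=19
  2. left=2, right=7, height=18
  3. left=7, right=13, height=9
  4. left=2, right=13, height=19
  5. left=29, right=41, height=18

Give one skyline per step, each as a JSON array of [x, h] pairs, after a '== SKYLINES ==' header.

== SKYLINES ==
[[2,19],[7,0]]
[[2,19],[7,0]]
[[2,19],[7,9],[13,0]]
[[2,19],[13,0]]
[[2,19],[13,0],[29,18],[41,0]]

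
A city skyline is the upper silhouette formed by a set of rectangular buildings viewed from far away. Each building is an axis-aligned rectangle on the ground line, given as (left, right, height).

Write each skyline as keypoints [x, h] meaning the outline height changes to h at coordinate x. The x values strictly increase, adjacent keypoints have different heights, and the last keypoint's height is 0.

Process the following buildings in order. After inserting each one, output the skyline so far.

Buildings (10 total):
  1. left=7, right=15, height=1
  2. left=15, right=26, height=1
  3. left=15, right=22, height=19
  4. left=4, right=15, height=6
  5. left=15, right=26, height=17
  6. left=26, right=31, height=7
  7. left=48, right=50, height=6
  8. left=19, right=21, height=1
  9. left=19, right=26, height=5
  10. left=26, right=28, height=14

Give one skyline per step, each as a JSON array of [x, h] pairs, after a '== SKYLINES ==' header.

== SKYLINES ==
[[7,1],[15,0]]
[[7,1],[26,0]]
[[7,1],[15,19],[22,1],[26,0]]
[[4,6],[15,19],[22,1],[26,0]]
[[4,6],[15,19],[22,17],[26,0]]
[[4,6],[15,19],[22,17],[26,7],[31,0]]
[[4,6],[15,19],[22,17],[26,7],[31,0],[48,6],[50,0]]
[[4,6],[15,19],[22,17],[26,7],[31,0],[48,6],[50,0]]
[[4,6],[15,19],[22,17],[26,7],[31,0],[48,6],[50,0]]
[[4,6],[15,19],[22,17],[26,14],[28,7],[31,0],[48,6],[50,0]]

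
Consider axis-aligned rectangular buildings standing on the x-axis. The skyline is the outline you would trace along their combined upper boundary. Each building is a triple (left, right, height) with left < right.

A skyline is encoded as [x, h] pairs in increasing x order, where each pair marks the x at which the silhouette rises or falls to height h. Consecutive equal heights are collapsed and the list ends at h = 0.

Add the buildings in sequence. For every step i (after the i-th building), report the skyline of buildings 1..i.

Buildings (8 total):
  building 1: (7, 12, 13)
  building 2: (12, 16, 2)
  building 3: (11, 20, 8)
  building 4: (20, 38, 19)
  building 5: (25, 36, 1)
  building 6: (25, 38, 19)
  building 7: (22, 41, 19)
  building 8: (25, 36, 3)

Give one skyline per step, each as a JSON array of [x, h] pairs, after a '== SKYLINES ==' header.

== SKYLINES ==
[[7,13],[12,0]]
[[7,13],[12,2],[16,0]]
[[7,13],[12,8],[20,0]]
[[7,13],[12,8],[20,19],[38,0]]
[[7,13],[12,8],[20,19],[38,0]]
[[7,13],[12,8],[20,19],[38,0]]
[[7,13],[12,8],[20,19],[41,0]]
[[7,13],[12,8],[20,19],[41,0]]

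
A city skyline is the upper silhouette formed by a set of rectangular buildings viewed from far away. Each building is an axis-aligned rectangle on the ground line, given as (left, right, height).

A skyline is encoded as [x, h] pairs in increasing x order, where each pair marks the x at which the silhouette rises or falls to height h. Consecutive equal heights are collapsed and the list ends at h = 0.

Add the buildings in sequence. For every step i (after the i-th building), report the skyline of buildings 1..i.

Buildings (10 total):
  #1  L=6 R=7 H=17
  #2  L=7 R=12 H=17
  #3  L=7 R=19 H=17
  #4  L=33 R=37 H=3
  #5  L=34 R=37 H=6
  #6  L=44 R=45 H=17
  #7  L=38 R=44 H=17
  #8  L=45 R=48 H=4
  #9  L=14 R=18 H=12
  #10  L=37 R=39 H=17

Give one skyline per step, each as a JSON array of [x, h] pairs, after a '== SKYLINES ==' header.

== SKYLINES ==
[[6,17],[7,0]]
[[6,17],[12,0]]
[[6,17],[19,0]]
[[6,17],[19,0],[33,3],[37,0]]
[[6,17],[19,0],[33,3],[34,6],[37,0]]
[[6,17],[19,0],[33,3],[34,6],[37,0],[44,17],[45,0]]
[[6,17],[19,0],[33,3],[34,6],[37,0],[38,17],[45,0]]
[[6,17],[19,0],[33,3],[34,6],[37,0],[38,17],[45,4],[48,0]]
[[6,17],[19,0],[33,3],[34,6],[37,0],[38,17],[45,4],[48,0]]
[[6,17],[19,0],[33,3],[34,6],[37,17],[45,4],[48,0]]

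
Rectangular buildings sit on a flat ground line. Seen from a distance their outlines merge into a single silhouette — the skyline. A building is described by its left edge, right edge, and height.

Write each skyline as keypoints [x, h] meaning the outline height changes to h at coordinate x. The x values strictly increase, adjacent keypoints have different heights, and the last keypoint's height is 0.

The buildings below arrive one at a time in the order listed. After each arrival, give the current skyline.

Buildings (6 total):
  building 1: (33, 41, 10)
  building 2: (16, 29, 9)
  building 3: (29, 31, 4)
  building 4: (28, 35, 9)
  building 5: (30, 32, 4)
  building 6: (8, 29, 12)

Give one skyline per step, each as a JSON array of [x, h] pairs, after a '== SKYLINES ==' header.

== SKYLINES ==
[[33,10],[41,0]]
[[16,9],[29,0],[33,10],[41,0]]
[[16,9],[29,4],[31,0],[33,10],[41,0]]
[[16,9],[33,10],[41,0]]
[[16,9],[33,10],[41,0]]
[[8,12],[29,9],[33,10],[41,0]]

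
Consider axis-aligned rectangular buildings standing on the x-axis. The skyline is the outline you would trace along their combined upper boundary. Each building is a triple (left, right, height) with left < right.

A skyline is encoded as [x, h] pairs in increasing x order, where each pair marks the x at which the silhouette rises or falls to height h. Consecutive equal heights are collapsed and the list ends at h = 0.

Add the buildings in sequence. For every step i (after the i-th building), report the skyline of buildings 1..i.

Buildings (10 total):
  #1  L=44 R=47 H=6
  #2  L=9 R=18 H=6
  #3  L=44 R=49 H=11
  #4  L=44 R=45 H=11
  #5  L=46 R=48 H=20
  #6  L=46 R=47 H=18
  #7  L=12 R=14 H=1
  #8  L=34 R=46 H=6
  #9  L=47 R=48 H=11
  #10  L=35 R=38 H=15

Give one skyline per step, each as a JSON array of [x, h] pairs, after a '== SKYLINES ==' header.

== SKYLINES ==
[[44,6],[47,0]]
[[9,6],[18,0],[44,6],[47,0]]
[[9,6],[18,0],[44,11],[49,0]]
[[9,6],[18,0],[44,11],[49,0]]
[[9,6],[18,0],[44,11],[46,20],[48,11],[49,0]]
[[9,6],[18,0],[44,11],[46,20],[48,11],[49,0]]
[[9,6],[18,0],[44,11],[46,20],[48,11],[49,0]]
[[9,6],[18,0],[34,6],[44,11],[46,20],[48,11],[49,0]]
[[9,6],[18,0],[34,6],[44,11],[46,20],[48,11],[49,0]]
[[9,6],[18,0],[34,6],[35,15],[38,6],[44,11],[46,20],[48,11],[49,0]]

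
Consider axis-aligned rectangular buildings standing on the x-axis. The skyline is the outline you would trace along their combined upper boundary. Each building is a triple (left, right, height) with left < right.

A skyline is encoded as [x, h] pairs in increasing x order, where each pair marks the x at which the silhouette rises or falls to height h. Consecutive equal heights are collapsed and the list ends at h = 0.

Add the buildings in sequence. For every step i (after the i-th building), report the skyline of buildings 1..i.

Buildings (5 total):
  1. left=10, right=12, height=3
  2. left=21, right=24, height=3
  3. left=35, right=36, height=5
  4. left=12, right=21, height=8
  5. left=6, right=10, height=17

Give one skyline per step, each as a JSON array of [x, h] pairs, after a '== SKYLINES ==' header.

== SKYLINES ==
[[10,3],[12,0]]
[[10,3],[12,0],[21,3],[24,0]]
[[10,3],[12,0],[21,3],[24,0],[35,5],[36,0]]
[[10,3],[12,8],[21,3],[24,0],[35,5],[36,0]]
[[6,17],[10,3],[12,8],[21,3],[24,0],[35,5],[36,0]]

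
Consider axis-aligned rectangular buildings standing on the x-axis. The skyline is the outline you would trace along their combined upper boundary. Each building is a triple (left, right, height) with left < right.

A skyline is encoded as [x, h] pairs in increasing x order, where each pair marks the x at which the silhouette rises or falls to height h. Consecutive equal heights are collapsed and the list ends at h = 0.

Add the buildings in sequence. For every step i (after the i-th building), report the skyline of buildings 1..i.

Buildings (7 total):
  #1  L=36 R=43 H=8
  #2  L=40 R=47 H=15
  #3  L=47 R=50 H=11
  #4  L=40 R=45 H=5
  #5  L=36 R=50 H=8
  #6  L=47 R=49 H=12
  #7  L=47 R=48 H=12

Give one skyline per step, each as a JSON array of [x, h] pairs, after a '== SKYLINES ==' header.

== SKYLINES ==
[[36,8],[43,0]]
[[36,8],[40,15],[47,0]]
[[36,8],[40,15],[47,11],[50,0]]
[[36,8],[40,15],[47,11],[50,0]]
[[36,8],[40,15],[47,11],[50,0]]
[[36,8],[40,15],[47,12],[49,11],[50,0]]
[[36,8],[40,15],[47,12],[49,11],[50,0]]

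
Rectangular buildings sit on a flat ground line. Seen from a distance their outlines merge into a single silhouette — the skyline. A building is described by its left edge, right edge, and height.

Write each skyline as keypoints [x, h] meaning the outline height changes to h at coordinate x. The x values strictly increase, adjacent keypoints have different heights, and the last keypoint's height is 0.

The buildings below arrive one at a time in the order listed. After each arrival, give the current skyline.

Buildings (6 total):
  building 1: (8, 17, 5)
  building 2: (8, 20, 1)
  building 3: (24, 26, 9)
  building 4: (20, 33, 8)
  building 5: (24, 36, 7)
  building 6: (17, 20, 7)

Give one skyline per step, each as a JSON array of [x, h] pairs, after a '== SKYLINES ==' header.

== SKYLINES ==
[[8,5],[17,0]]
[[8,5],[17,1],[20,0]]
[[8,5],[17,1],[20,0],[24,9],[26,0]]
[[8,5],[17,1],[20,8],[24,9],[26,8],[33,0]]
[[8,5],[17,1],[20,8],[24,9],[26,8],[33,7],[36,0]]
[[8,5],[17,7],[20,8],[24,9],[26,8],[33,7],[36,0]]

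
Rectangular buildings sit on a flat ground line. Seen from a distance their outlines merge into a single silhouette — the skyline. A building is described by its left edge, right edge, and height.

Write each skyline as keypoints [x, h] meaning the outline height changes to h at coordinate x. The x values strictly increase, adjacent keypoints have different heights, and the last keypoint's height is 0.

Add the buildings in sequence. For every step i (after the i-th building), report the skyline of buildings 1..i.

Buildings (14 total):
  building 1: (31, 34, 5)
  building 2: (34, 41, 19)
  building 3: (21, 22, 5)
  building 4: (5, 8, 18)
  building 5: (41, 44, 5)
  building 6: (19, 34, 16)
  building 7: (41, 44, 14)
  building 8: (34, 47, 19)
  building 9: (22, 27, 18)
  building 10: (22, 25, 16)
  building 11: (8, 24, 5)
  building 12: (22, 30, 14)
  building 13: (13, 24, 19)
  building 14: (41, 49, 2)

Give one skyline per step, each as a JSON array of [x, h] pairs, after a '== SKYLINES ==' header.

== SKYLINES ==
[[31,5],[34,0]]
[[31,5],[34,19],[41,0]]
[[21,5],[22,0],[31,5],[34,19],[41,0]]
[[5,18],[8,0],[21,5],[22,0],[31,5],[34,19],[41,0]]
[[5,18],[8,0],[21,5],[22,0],[31,5],[34,19],[41,5],[44,0]]
[[5,18],[8,0],[19,16],[34,19],[41,5],[44,0]]
[[5,18],[8,0],[19,16],[34,19],[41,14],[44,0]]
[[5,18],[8,0],[19,16],[34,19],[47,0]]
[[5,18],[8,0],[19,16],[22,18],[27,16],[34,19],[47,0]]
[[5,18],[8,0],[19,16],[22,18],[27,16],[34,19],[47,0]]
[[5,18],[8,5],[19,16],[22,18],[27,16],[34,19],[47,0]]
[[5,18],[8,5],[19,16],[22,18],[27,16],[34,19],[47,0]]
[[5,18],[8,5],[13,19],[24,18],[27,16],[34,19],[47,0]]
[[5,18],[8,5],[13,19],[24,18],[27,16],[34,19],[47,2],[49,0]]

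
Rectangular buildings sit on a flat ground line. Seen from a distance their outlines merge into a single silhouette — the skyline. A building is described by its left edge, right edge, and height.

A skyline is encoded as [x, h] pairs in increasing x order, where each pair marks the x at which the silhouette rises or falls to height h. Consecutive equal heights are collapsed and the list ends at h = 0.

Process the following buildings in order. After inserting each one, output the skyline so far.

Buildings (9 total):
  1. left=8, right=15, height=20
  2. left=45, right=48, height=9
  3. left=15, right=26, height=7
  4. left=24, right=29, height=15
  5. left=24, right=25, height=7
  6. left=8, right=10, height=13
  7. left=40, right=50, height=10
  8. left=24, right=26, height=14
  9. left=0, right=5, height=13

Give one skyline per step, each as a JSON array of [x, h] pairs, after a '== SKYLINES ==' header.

== SKYLINES ==
[[8,20],[15,0]]
[[8,20],[15,0],[45,9],[48,0]]
[[8,20],[15,7],[26,0],[45,9],[48,0]]
[[8,20],[15,7],[24,15],[29,0],[45,9],[48,0]]
[[8,20],[15,7],[24,15],[29,0],[45,9],[48,0]]
[[8,20],[15,7],[24,15],[29,0],[45,9],[48,0]]
[[8,20],[15,7],[24,15],[29,0],[40,10],[50,0]]
[[8,20],[15,7],[24,15],[29,0],[40,10],[50,0]]
[[0,13],[5,0],[8,20],[15,7],[24,15],[29,0],[40,10],[50,0]]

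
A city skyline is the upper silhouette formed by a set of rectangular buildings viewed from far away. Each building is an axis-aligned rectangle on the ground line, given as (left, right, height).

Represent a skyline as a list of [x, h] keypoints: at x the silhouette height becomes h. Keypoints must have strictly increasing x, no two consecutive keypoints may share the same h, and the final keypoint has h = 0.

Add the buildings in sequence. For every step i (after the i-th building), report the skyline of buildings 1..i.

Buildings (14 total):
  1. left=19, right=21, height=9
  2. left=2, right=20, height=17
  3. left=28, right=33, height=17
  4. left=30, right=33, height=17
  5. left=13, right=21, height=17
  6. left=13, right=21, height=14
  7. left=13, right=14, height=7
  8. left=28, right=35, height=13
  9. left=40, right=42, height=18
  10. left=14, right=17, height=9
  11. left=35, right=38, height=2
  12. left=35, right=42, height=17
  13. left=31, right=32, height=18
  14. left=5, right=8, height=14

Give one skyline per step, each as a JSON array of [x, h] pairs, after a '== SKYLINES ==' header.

== SKYLINES ==
[[19,9],[21,0]]
[[2,17],[20,9],[21,0]]
[[2,17],[20,9],[21,0],[28,17],[33,0]]
[[2,17],[20,9],[21,0],[28,17],[33,0]]
[[2,17],[21,0],[28,17],[33,0]]
[[2,17],[21,0],[28,17],[33,0]]
[[2,17],[21,0],[28,17],[33,0]]
[[2,17],[21,0],[28,17],[33,13],[35,0]]
[[2,17],[21,0],[28,17],[33,13],[35,0],[40,18],[42,0]]
[[2,17],[21,0],[28,17],[33,13],[35,0],[40,18],[42,0]]
[[2,17],[21,0],[28,17],[33,13],[35,2],[38,0],[40,18],[42,0]]
[[2,17],[21,0],[28,17],[33,13],[35,17],[40,18],[42,0]]
[[2,17],[21,0],[28,17],[31,18],[32,17],[33,13],[35,17],[40,18],[42,0]]
[[2,17],[21,0],[28,17],[31,18],[32,17],[33,13],[35,17],[40,18],[42,0]]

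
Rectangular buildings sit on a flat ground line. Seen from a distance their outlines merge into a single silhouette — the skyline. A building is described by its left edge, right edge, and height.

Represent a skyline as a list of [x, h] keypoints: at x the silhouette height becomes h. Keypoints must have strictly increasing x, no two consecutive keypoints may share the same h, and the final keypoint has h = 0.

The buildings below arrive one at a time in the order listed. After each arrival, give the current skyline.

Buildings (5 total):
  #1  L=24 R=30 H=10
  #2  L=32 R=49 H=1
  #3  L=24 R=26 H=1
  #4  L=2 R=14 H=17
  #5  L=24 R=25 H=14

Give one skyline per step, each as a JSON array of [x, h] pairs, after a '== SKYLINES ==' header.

== SKYLINES ==
[[24,10],[30,0]]
[[24,10],[30,0],[32,1],[49,0]]
[[24,10],[30,0],[32,1],[49,0]]
[[2,17],[14,0],[24,10],[30,0],[32,1],[49,0]]
[[2,17],[14,0],[24,14],[25,10],[30,0],[32,1],[49,0]]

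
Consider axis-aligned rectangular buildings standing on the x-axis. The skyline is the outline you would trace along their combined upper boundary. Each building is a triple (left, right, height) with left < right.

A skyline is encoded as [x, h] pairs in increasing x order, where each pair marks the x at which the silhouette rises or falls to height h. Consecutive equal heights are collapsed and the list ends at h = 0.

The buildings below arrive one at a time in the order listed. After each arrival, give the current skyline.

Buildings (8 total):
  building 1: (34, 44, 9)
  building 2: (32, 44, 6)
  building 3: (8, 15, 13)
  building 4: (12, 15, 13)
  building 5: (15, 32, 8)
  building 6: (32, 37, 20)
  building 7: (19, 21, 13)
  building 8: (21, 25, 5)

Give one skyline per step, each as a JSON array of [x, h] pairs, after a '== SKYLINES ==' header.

== SKYLINES ==
[[34,9],[44,0]]
[[32,6],[34,9],[44,0]]
[[8,13],[15,0],[32,6],[34,9],[44,0]]
[[8,13],[15,0],[32,6],[34,9],[44,0]]
[[8,13],[15,8],[32,6],[34,9],[44,0]]
[[8,13],[15,8],[32,20],[37,9],[44,0]]
[[8,13],[15,8],[19,13],[21,8],[32,20],[37,9],[44,0]]
[[8,13],[15,8],[19,13],[21,8],[32,20],[37,9],[44,0]]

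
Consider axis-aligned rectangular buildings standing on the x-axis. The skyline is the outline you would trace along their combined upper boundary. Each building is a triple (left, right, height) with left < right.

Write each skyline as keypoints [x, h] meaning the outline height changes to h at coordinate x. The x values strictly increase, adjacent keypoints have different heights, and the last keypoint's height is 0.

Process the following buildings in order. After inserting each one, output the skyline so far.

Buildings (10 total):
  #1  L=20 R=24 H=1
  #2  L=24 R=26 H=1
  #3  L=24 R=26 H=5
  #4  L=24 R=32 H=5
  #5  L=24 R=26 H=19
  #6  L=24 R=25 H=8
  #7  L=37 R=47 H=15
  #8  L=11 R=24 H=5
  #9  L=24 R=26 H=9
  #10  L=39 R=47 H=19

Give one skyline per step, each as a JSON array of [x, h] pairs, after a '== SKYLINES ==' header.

== SKYLINES ==
[[20,1],[24,0]]
[[20,1],[26,0]]
[[20,1],[24,5],[26,0]]
[[20,1],[24,5],[32,0]]
[[20,1],[24,19],[26,5],[32,0]]
[[20,1],[24,19],[26,5],[32,0]]
[[20,1],[24,19],[26,5],[32,0],[37,15],[47,0]]
[[11,5],[24,19],[26,5],[32,0],[37,15],[47,0]]
[[11,5],[24,19],[26,5],[32,0],[37,15],[47,0]]
[[11,5],[24,19],[26,5],[32,0],[37,15],[39,19],[47,0]]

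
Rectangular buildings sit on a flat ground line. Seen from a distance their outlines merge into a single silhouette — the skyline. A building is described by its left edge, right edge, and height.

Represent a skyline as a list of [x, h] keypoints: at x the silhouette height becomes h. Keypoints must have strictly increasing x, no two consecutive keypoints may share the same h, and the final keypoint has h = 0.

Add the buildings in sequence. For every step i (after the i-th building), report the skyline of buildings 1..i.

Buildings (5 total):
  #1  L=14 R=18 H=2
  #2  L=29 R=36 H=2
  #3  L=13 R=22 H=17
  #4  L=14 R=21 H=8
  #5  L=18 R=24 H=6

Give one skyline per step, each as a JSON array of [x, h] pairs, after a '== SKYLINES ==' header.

== SKYLINES ==
[[14,2],[18,0]]
[[14,2],[18,0],[29,2],[36,0]]
[[13,17],[22,0],[29,2],[36,0]]
[[13,17],[22,0],[29,2],[36,0]]
[[13,17],[22,6],[24,0],[29,2],[36,0]]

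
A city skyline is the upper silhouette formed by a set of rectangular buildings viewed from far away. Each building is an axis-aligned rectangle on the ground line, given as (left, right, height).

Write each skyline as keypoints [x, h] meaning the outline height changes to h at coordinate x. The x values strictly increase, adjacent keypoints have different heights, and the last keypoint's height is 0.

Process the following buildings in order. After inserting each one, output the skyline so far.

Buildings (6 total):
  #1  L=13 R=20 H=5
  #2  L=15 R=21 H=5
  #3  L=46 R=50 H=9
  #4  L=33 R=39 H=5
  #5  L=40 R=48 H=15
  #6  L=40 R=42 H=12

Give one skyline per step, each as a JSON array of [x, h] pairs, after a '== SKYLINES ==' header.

== SKYLINES ==
[[13,5],[20,0]]
[[13,5],[21,0]]
[[13,5],[21,0],[46,9],[50,0]]
[[13,5],[21,0],[33,5],[39,0],[46,9],[50,0]]
[[13,5],[21,0],[33,5],[39,0],[40,15],[48,9],[50,0]]
[[13,5],[21,0],[33,5],[39,0],[40,15],[48,9],[50,0]]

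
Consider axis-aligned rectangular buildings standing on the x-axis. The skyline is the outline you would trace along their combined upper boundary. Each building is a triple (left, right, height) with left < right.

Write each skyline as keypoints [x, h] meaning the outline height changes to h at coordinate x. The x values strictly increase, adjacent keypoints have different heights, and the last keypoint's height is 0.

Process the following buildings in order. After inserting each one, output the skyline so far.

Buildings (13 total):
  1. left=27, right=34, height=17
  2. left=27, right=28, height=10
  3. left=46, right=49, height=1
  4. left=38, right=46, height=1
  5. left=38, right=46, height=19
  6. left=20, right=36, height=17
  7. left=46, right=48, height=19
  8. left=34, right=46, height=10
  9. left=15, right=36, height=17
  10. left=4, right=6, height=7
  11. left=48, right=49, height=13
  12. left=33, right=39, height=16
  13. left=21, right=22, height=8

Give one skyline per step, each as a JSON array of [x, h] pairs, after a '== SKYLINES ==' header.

== SKYLINES ==
[[27,17],[34,0]]
[[27,17],[34,0]]
[[27,17],[34,0],[46,1],[49,0]]
[[27,17],[34,0],[38,1],[49,0]]
[[27,17],[34,0],[38,19],[46,1],[49,0]]
[[20,17],[36,0],[38,19],[46,1],[49,0]]
[[20,17],[36,0],[38,19],[48,1],[49,0]]
[[20,17],[36,10],[38,19],[48,1],[49,0]]
[[15,17],[36,10],[38,19],[48,1],[49,0]]
[[4,7],[6,0],[15,17],[36,10],[38,19],[48,1],[49,0]]
[[4,7],[6,0],[15,17],[36,10],[38,19],[48,13],[49,0]]
[[4,7],[6,0],[15,17],[36,16],[38,19],[48,13],[49,0]]
[[4,7],[6,0],[15,17],[36,16],[38,19],[48,13],[49,0]]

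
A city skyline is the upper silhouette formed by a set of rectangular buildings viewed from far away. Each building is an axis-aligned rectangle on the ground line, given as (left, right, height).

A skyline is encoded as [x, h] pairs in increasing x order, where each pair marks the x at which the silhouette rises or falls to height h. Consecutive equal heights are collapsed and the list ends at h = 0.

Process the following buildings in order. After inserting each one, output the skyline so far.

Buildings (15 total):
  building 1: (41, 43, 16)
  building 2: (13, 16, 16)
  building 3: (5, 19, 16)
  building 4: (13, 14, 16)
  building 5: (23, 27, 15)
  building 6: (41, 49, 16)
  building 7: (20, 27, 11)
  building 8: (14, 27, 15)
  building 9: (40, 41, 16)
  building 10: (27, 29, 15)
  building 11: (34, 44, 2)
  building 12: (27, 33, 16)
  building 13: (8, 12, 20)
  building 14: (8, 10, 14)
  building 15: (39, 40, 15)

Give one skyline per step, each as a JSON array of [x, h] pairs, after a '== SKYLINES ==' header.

== SKYLINES ==
[[41,16],[43,0]]
[[13,16],[16,0],[41,16],[43,0]]
[[5,16],[19,0],[41,16],[43,0]]
[[5,16],[19,0],[41,16],[43,0]]
[[5,16],[19,0],[23,15],[27,0],[41,16],[43,0]]
[[5,16],[19,0],[23,15],[27,0],[41,16],[49,0]]
[[5,16],[19,0],[20,11],[23,15],[27,0],[41,16],[49,0]]
[[5,16],[19,15],[27,0],[41,16],[49,0]]
[[5,16],[19,15],[27,0],[40,16],[49,0]]
[[5,16],[19,15],[29,0],[40,16],[49,0]]
[[5,16],[19,15],[29,0],[34,2],[40,16],[49,0]]
[[5,16],[19,15],[27,16],[33,0],[34,2],[40,16],[49,0]]
[[5,16],[8,20],[12,16],[19,15],[27,16],[33,0],[34,2],[40,16],[49,0]]
[[5,16],[8,20],[12,16],[19,15],[27,16],[33,0],[34,2],[40,16],[49,0]]
[[5,16],[8,20],[12,16],[19,15],[27,16],[33,0],[34,2],[39,15],[40,16],[49,0]]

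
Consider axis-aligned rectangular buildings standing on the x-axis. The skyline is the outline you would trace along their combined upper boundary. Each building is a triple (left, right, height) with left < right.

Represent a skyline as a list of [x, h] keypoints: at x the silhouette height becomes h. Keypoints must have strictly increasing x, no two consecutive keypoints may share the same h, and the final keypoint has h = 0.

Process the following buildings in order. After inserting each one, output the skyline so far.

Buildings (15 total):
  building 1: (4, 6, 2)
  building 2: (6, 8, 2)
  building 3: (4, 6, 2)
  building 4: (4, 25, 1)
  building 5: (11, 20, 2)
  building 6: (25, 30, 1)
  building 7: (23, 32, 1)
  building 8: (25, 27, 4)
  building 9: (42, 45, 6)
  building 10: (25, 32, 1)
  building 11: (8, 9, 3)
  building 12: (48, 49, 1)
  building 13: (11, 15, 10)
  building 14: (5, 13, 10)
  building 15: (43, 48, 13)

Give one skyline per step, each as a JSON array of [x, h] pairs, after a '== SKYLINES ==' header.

== SKYLINES ==
[[4,2],[6,0]]
[[4,2],[8,0]]
[[4,2],[8,0]]
[[4,2],[8,1],[25,0]]
[[4,2],[8,1],[11,2],[20,1],[25,0]]
[[4,2],[8,1],[11,2],[20,1],[30,0]]
[[4,2],[8,1],[11,2],[20,1],[32,0]]
[[4,2],[8,1],[11,2],[20,1],[25,4],[27,1],[32,0]]
[[4,2],[8,1],[11,2],[20,1],[25,4],[27,1],[32,0],[42,6],[45,0]]
[[4,2],[8,1],[11,2],[20,1],[25,4],[27,1],[32,0],[42,6],[45,0]]
[[4,2],[8,3],[9,1],[11,2],[20,1],[25,4],[27,1],[32,0],[42,6],[45,0]]
[[4,2],[8,3],[9,1],[11,2],[20,1],[25,4],[27,1],[32,0],[42,6],[45,0],[48,1],[49,0]]
[[4,2],[8,3],[9,1],[11,10],[15,2],[20,1],[25,4],[27,1],[32,0],[42,6],[45,0],[48,1],[49,0]]
[[4,2],[5,10],[15,2],[20,1],[25,4],[27,1],[32,0],[42,6],[45,0],[48,1],[49,0]]
[[4,2],[5,10],[15,2],[20,1],[25,4],[27,1],[32,0],[42,6],[43,13],[48,1],[49,0]]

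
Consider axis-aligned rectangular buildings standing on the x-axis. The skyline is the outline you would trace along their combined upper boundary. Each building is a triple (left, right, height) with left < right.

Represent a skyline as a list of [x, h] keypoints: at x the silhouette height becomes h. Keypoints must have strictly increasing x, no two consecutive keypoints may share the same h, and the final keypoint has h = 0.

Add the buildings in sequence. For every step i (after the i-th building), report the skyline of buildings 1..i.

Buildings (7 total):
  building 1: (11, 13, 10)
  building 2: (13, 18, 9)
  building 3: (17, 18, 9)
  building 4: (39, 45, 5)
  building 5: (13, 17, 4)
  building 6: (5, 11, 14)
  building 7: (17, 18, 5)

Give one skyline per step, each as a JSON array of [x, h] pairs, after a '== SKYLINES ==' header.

== SKYLINES ==
[[11,10],[13,0]]
[[11,10],[13,9],[18,0]]
[[11,10],[13,9],[18,0]]
[[11,10],[13,9],[18,0],[39,5],[45,0]]
[[11,10],[13,9],[18,0],[39,5],[45,0]]
[[5,14],[11,10],[13,9],[18,0],[39,5],[45,0]]
[[5,14],[11,10],[13,9],[18,0],[39,5],[45,0]]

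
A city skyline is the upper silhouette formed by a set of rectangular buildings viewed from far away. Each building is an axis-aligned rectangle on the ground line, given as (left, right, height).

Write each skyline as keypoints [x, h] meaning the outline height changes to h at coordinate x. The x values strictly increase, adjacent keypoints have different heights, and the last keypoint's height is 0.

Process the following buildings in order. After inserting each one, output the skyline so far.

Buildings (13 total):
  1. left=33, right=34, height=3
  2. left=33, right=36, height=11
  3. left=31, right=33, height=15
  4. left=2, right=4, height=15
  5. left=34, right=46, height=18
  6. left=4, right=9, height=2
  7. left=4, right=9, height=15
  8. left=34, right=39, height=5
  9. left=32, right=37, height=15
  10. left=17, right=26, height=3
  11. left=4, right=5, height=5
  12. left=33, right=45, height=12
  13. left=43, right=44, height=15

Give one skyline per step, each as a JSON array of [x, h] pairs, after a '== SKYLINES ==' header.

== SKYLINES ==
[[33,3],[34,0]]
[[33,11],[36,0]]
[[31,15],[33,11],[36,0]]
[[2,15],[4,0],[31,15],[33,11],[36,0]]
[[2,15],[4,0],[31,15],[33,11],[34,18],[46,0]]
[[2,15],[4,2],[9,0],[31,15],[33,11],[34,18],[46,0]]
[[2,15],[9,0],[31,15],[33,11],[34,18],[46,0]]
[[2,15],[9,0],[31,15],[33,11],[34,18],[46,0]]
[[2,15],[9,0],[31,15],[34,18],[46,0]]
[[2,15],[9,0],[17,3],[26,0],[31,15],[34,18],[46,0]]
[[2,15],[9,0],[17,3],[26,0],[31,15],[34,18],[46,0]]
[[2,15],[9,0],[17,3],[26,0],[31,15],[34,18],[46,0]]
[[2,15],[9,0],[17,3],[26,0],[31,15],[34,18],[46,0]]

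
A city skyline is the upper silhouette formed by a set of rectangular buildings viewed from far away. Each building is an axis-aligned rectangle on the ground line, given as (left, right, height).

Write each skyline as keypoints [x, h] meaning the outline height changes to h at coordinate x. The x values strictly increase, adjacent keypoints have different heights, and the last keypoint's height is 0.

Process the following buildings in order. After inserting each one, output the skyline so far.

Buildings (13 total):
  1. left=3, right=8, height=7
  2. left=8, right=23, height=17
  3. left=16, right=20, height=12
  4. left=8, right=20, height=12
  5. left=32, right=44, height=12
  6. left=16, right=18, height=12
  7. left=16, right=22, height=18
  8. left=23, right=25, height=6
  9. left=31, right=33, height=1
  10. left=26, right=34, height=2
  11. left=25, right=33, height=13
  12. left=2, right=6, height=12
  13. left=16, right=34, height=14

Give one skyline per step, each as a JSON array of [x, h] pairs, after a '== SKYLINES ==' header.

== SKYLINES ==
[[3,7],[8,0]]
[[3,7],[8,17],[23,0]]
[[3,7],[8,17],[23,0]]
[[3,7],[8,17],[23,0]]
[[3,7],[8,17],[23,0],[32,12],[44,0]]
[[3,7],[8,17],[23,0],[32,12],[44,0]]
[[3,7],[8,17],[16,18],[22,17],[23,0],[32,12],[44,0]]
[[3,7],[8,17],[16,18],[22,17],[23,6],[25,0],[32,12],[44,0]]
[[3,7],[8,17],[16,18],[22,17],[23,6],[25,0],[31,1],[32,12],[44,0]]
[[3,7],[8,17],[16,18],[22,17],[23,6],[25,0],[26,2],[32,12],[44,0]]
[[3,7],[8,17],[16,18],[22,17],[23,6],[25,13],[33,12],[44,0]]
[[2,12],[6,7],[8,17],[16,18],[22,17],[23,6],[25,13],[33,12],[44,0]]
[[2,12],[6,7],[8,17],[16,18],[22,17],[23,14],[34,12],[44,0]]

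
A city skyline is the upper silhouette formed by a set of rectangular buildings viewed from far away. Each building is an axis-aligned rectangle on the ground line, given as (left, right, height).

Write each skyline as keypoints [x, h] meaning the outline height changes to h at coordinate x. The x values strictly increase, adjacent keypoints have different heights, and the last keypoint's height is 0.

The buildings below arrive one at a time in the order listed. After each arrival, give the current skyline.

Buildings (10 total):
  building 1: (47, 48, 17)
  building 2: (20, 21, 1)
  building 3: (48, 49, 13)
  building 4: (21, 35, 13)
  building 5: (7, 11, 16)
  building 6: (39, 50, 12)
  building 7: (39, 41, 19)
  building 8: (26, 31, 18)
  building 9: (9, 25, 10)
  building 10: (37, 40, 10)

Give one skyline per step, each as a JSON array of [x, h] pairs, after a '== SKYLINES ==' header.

== SKYLINES ==
[[47,17],[48,0]]
[[20,1],[21,0],[47,17],[48,0]]
[[20,1],[21,0],[47,17],[48,13],[49,0]]
[[20,1],[21,13],[35,0],[47,17],[48,13],[49,0]]
[[7,16],[11,0],[20,1],[21,13],[35,0],[47,17],[48,13],[49,0]]
[[7,16],[11,0],[20,1],[21,13],[35,0],[39,12],[47,17],[48,13],[49,12],[50,0]]
[[7,16],[11,0],[20,1],[21,13],[35,0],[39,19],[41,12],[47,17],[48,13],[49,12],[50,0]]
[[7,16],[11,0],[20,1],[21,13],[26,18],[31,13],[35,0],[39,19],[41,12],[47,17],[48,13],[49,12],[50,0]]
[[7,16],[11,10],[21,13],[26,18],[31,13],[35,0],[39,19],[41,12],[47,17],[48,13],[49,12],[50,0]]
[[7,16],[11,10],[21,13],[26,18],[31,13],[35,0],[37,10],[39,19],[41,12],[47,17],[48,13],[49,12],[50,0]]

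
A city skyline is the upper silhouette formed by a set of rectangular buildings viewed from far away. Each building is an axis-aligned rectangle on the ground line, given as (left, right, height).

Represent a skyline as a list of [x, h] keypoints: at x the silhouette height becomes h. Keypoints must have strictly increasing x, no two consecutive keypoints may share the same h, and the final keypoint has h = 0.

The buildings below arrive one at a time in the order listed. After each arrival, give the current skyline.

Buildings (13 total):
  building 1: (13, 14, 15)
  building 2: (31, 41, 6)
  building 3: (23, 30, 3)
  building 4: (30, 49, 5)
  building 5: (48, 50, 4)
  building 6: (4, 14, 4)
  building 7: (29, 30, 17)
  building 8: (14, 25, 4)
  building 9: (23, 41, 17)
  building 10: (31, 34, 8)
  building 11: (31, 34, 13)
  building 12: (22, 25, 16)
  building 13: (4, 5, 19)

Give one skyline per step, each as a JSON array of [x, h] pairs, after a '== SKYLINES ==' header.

== SKYLINES ==
[[13,15],[14,0]]
[[13,15],[14,0],[31,6],[41,0]]
[[13,15],[14,0],[23,3],[30,0],[31,6],[41,0]]
[[13,15],[14,0],[23,3],[30,5],[31,6],[41,5],[49,0]]
[[13,15],[14,0],[23,3],[30,5],[31,6],[41,5],[49,4],[50,0]]
[[4,4],[13,15],[14,0],[23,3],[30,5],[31,6],[41,5],[49,4],[50,0]]
[[4,4],[13,15],[14,0],[23,3],[29,17],[30,5],[31,6],[41,5],[49,4],[50,0]]
[[4,4],[13,15],[14,4],[25,3],[29,17],[30,5],[31,6],[41,5],[49,4],[50,0]]
[[4,4],[13,15],[14,4],[23,17],[41,5],[49,4],[50,0]]
[[4,4],[13,15],[14,4],[23,17],[41,5],[49,4],[50,0]]
[[4,4],[13,15],[14,4],[23,17],[41,5],[49,4],[50,0]]
[[4,4],[13,15],[14,4],[22,16],[23,17],[41,5],[49,4],[50,0]]
[[4,19],[5,4],[13,15],[14,4],[22,16],[23,17],[41,5],[49,4],[50,0]]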